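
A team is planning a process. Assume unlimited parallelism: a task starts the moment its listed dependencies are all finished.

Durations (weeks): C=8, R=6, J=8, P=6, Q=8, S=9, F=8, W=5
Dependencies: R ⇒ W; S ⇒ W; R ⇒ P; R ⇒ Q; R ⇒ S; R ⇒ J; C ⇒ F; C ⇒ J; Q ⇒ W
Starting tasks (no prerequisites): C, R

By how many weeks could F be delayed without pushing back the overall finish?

Critical path: R→S→W = 6+9+5 = 20, so the finish is 20 weeks.
The longest chain containing F totals 16 weeks.
Slack of F = 12 − 8 = 4 weeks.

4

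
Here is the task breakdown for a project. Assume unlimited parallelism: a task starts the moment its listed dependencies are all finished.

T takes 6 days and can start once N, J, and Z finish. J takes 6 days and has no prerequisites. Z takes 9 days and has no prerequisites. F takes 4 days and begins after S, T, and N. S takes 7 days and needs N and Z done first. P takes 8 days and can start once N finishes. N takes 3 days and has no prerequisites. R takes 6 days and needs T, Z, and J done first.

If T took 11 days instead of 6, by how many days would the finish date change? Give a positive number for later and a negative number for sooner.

5

Critical path before the change: Z→T→R = 9+6+6 = 21 giving 21 days.
T is on the critical path; changing it to 11 makes that path 26 days.
That remains the longest chain; total 26 days.
Change in finish: 26 − 21 = +5 days.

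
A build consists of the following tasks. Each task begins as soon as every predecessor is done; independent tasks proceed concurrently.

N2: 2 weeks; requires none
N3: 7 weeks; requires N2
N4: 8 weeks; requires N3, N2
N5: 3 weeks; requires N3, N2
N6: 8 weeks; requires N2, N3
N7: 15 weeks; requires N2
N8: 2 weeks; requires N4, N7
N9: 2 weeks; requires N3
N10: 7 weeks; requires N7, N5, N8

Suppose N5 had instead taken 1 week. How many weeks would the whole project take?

As given, the longest chain is N2→N3→N4→N8→N10 = 2+7+8+2+7 = 26, so the finish is 26 weeks.
N5 has 7 weeks of float (longest path through it is 19).
No other chain overtakes it, so the finish is 26 weeks.

26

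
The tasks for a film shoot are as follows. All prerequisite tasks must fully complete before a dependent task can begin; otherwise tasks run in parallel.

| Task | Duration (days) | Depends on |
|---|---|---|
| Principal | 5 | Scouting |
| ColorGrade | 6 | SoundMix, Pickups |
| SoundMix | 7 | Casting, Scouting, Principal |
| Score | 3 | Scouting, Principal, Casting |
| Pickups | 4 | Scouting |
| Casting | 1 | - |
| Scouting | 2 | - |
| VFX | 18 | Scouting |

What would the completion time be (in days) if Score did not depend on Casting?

Original critical path: Scouting→Principal→SoundMix→ColorGrade = 2+5+7+6 = 20 ⇒ 20 days.
Dropping Casting→Score doesn't change Score's earliest start (7); another predecessor still binds.
New critical path: Scouting→Principal→SoundMix→ColorGrade = 2+5+7+6 = 20 ⇒ 20 days.

20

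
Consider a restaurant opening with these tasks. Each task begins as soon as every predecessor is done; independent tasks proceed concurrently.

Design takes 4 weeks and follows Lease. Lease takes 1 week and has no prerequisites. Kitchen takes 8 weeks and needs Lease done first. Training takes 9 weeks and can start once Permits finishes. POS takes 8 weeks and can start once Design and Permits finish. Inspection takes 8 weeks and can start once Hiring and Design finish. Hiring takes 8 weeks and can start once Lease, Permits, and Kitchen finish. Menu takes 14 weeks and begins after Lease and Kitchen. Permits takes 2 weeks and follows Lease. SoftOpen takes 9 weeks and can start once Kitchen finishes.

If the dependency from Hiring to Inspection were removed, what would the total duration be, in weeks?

23

Original critical path: Lease→Kitchen→Hiring→Inspection = 1+8+8+8 = 25 ⇒ 25 weeks.
Without Hiring→Inspection, Inspection's earliest start moves from 17 to 5.
The longest chain is now Lease→Kitchen→Menu = 1+8+14 = 23, so the restaurant opening takes 23 weeks.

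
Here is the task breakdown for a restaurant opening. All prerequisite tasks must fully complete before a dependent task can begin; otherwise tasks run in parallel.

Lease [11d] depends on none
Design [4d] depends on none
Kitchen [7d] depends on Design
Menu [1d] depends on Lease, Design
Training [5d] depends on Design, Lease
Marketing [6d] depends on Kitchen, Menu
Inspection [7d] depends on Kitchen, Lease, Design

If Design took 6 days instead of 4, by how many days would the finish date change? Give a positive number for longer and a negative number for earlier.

Actual critical path: Design→Kitchen→Inspection = 4+7+7 = 18 ⇒ 18 days.
Design lies on that path, so at 6 days the path becomes 20 days.
No other chain overtakes it, so the finish is 20 days.
Change in finish: 20 − 18 = +2 days.

2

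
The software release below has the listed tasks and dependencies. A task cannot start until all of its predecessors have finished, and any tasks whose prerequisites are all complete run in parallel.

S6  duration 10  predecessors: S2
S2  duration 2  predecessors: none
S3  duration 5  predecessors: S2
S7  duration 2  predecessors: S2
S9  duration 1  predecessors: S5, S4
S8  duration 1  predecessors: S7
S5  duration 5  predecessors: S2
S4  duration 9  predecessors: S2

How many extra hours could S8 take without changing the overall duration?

7

The longest chain is S2→S4→S9 = 2+9+1 = 12; overall finish 12 hours.
Longest path through S8: 5 hours (earliest finish 5, latest finish 12).
Float = 12 − 5 = 7.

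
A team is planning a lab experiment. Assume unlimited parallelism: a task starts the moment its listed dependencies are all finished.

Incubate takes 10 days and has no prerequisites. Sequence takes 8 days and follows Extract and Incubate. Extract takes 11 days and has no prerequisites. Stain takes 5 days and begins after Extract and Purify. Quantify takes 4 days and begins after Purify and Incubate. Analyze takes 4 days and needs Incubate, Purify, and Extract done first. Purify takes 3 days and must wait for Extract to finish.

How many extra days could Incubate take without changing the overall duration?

1

Critical path: Extract→Sequence = 11+8 = 19, so the finish is 19 days.
The longest chain containing Incubate totals 18 days.
So Incubate can slip 11 − 10 = 1 day.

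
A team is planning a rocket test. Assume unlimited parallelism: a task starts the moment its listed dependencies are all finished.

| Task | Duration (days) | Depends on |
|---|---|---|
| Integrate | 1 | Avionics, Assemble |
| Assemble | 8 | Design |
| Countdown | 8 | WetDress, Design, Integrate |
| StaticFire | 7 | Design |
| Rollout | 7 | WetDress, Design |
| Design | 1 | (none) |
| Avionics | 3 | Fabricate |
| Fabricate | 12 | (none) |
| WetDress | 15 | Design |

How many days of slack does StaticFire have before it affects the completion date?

The longest chain is Design→WetDress→Countdown = 1+15+8 = 24; overall finish 24 days.
Longest path through StaticFire: 8 days (earliest finish 8, latest finish 24).
So StaticFire can slip 24 − 8 = 16 days.

16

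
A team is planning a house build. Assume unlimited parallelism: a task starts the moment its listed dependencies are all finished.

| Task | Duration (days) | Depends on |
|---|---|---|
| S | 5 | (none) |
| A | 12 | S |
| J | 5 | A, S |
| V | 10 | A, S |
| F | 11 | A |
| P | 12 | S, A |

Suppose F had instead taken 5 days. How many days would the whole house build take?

As given, the longest chain is S→A→P = 5+12+12 = 29, so the finish is 29 days.
F has 1 day of float (longest path through it is 28).
That remains the longest chain; total 29 days.

29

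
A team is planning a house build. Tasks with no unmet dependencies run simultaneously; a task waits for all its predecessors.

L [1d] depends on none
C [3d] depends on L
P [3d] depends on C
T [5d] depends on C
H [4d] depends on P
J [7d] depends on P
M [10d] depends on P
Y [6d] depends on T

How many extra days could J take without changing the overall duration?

L→C→P→M = 1+3+3+10 = 17 sets the makespan at 17 days.
J finishes as early as 14 and must finish by 17.
Float = 17 − 14 = 3.

3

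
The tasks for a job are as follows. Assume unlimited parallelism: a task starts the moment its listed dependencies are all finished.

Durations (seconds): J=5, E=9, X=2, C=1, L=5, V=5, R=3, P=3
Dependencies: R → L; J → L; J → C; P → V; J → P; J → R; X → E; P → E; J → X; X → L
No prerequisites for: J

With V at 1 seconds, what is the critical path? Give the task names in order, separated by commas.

J, P, E

Baseline: J→P→E = 5+3+9 = 17 → 17 seconds.
The longest path through V is only 13 seconds, so V has float 4.
No other chain overtakes it, so the finish is 17 seconds.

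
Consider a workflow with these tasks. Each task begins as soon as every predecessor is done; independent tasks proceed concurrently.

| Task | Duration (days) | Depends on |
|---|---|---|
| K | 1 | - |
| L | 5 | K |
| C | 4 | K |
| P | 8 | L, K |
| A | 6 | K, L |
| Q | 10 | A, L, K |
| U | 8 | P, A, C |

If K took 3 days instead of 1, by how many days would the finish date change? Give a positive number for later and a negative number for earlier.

Critical path before the change: K→L→P→U = 1+5+8+8 = 22 giving 22 days.
K is on the critical path; changing it to 3 makes that path 24 days.
The critical path is still K→L→P→U; finish is now 24 days.
Change in finish: 24 − 22 = +2 days.

2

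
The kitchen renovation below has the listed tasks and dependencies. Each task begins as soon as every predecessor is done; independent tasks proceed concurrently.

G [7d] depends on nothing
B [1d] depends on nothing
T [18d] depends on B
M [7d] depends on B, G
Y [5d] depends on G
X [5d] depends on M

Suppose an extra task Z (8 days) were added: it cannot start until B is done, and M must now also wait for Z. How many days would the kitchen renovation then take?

Originally the kitchen renovation takes 19 days.
With Z inserted, M now waits for max(B, G, Z).
New critical path: B→Z→M→X = 1+8+7+5 = 21 ⇒ 21 days.

21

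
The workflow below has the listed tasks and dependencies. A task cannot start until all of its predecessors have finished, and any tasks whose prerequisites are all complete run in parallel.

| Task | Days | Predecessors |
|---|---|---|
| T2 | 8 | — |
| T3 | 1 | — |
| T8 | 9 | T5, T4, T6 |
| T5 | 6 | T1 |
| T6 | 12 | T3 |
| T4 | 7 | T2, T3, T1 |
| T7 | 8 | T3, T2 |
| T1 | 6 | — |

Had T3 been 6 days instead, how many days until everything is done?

27

The binding path is T2→T4→T8 = 8+7+9 = 24; finish at 24 days.
The longest path through T3 is only 22 days, so T3 has float 2.
Now T3→T6→T8 = 6+12+9 = 27 is longest, so the finish becomes 27 days.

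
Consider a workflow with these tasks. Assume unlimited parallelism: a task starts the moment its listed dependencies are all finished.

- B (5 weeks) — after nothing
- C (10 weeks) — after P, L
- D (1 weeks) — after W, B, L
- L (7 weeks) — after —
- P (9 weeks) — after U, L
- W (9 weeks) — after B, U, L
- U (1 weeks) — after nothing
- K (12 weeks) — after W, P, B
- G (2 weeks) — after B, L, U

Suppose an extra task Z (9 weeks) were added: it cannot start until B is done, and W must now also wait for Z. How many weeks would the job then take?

35

Originally the job takes 28 weeks.
With Z inserted, W now waits for max(B, U, L, Z).
New critical path: B→Z→W→K = 5+9+9+12 = 35 ⇒ 35 weeks.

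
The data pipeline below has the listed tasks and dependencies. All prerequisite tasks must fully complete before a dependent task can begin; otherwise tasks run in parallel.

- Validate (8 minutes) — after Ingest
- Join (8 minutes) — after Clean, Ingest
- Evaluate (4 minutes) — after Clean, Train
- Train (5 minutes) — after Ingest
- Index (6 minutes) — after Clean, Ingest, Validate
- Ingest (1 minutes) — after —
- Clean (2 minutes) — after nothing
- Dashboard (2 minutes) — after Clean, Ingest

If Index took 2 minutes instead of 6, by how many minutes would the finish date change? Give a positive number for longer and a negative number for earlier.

The binding path is Ingest→Validate→Index = 1+8+6 = 15; finish at 15 minutes.
Index lies on that path, so at 2 minutes the path becomes 11 minutes.
No other chain overtakes it, so the finish is 11 minutes.
Change in finish: 11 − 15 = -4 minutes.

-4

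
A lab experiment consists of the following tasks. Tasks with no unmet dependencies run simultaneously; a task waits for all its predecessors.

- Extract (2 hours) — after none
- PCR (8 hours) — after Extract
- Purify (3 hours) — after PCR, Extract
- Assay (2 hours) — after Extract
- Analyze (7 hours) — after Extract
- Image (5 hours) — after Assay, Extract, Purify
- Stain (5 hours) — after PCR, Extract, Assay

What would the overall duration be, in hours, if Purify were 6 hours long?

The binding path is Extract→PCR→Purify→Image = 2+8+3+5 = 18; finish at 18 hours.
Purify lies on that path, so at 6 hours the path becomes 21 hours.
That remains the longest chain; total 21 hours.

21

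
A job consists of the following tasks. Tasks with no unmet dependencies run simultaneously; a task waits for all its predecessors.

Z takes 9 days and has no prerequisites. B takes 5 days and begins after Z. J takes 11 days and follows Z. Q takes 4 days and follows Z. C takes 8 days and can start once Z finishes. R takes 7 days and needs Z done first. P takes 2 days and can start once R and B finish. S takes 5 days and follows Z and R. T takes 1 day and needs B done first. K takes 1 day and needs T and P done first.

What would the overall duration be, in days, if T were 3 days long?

As given, the longest chain is Z→R→S = 9+7+5 = 21, so the finish is 21 days.
T has 5 days of float (longest path through it is 16).
That remains the longest chain; total 21 days.

21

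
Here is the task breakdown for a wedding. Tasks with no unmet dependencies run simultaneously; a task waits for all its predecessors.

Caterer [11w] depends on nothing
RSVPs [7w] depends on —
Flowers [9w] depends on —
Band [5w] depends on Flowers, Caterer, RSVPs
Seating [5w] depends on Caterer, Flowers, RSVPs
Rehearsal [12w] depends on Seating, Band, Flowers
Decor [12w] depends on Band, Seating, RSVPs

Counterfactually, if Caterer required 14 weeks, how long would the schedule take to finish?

The binding path is Caterer→Band→Rehearsal = 11+5+12 = 28; finish at 28 weeks.
Caterer lies on that path, so at 14 weeks the path becomes 31 weeks.
No other chain overtakes it, so the finish is 31 weeks.

31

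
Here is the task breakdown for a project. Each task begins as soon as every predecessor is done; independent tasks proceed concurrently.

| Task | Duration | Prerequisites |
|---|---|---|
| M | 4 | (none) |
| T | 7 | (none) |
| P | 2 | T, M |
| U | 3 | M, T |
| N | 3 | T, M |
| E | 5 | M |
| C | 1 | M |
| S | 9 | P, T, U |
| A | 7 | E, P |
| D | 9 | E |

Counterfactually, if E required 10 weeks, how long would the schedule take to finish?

23

Critical path before the change: T→U→S = 7+3+9 = 19 giving 19 weeks.
The longest path through E is only 18 weeks, so E has float 1.
New critical path: M→E→D = 4+10+9 = 23 ⇒ 23 weeks.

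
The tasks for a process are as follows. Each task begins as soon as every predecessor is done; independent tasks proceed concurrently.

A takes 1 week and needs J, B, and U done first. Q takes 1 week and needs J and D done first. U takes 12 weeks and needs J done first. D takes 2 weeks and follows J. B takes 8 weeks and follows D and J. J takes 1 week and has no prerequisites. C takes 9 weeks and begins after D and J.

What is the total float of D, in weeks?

2

J→U→A = 1+12+1 = 14 sets the makespan at 14 weeks.
Longest path through D: 12 weeks (earliest finish 3, latest finish 5).
Float = 14 − 12 = 2.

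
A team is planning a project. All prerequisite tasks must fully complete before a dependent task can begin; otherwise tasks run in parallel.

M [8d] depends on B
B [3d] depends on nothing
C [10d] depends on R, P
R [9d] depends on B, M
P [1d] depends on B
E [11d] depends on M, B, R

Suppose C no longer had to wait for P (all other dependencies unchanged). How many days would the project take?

31

With the dependency in place, B→M→R→E = 3+8+9+11 = 31 sets the finish at 31 days.
Dropping P→C doesn't change C's earliest start (20); another predecessor still binds.
New critical path: B→M→R→E = 3+8+9+11 = 31 ⇒ 31 days.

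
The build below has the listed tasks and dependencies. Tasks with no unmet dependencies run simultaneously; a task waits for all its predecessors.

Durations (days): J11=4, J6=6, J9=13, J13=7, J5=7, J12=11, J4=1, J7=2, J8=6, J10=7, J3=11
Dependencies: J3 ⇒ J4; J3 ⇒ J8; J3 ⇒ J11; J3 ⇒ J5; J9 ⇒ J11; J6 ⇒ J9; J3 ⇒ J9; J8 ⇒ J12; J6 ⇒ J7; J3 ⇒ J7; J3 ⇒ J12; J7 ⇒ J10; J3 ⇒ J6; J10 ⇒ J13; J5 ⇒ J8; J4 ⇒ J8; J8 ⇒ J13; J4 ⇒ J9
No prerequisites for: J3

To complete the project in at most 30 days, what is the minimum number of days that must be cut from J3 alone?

5

Current finish: 35 days; target: 30.
J3 is on every critical path, so each day cut from J3 cuts the finish by one (this holds down to a finish of 25).
Need 35 − 30 = 5 days off J3 → J3 becomes 6 days, finish becomes 30.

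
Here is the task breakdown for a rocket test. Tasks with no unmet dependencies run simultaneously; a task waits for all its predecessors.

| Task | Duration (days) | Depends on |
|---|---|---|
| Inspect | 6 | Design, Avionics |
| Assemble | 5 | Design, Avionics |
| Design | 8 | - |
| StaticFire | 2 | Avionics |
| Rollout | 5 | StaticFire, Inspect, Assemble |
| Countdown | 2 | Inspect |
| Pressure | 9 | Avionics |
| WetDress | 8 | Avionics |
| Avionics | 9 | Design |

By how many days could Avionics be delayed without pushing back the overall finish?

Critical path: Design→Avionics→Inspect→Rollout = 8+9+6+5 = 28, so the finish is 28 days.
Longest path through Avionics: 28 days (earliest finish 17, latest finish 17).
So Avionics can slip 17 − 17 = 0 days.

0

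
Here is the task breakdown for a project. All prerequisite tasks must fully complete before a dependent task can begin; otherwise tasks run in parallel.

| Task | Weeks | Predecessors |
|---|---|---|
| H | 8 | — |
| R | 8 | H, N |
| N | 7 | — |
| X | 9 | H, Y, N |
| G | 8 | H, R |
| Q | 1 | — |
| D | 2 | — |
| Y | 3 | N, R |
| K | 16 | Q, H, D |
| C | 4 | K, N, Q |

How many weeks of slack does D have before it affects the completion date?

H→R→Y→X = 8+8+3+9 = 28 sets the makespan at 28 weeks.
The longest chain containing D totals 22 weeks.
Slack of D = 6 − 0 = 6 weeks.

6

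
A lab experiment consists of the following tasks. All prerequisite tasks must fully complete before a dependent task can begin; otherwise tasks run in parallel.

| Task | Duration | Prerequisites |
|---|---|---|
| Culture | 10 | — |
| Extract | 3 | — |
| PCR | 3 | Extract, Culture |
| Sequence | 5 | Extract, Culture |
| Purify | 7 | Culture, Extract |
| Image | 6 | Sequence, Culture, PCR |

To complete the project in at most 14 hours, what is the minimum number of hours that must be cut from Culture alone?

Current finish: 21 hours; target: 14.
Culture is on every critical path, so each hour cut from Culture cuts the finish by one (this holds down to a finish of 14).
Need 21 − 14 = 7 hours off Culture → Culture becomes 3 hours, finish becomes 14.

7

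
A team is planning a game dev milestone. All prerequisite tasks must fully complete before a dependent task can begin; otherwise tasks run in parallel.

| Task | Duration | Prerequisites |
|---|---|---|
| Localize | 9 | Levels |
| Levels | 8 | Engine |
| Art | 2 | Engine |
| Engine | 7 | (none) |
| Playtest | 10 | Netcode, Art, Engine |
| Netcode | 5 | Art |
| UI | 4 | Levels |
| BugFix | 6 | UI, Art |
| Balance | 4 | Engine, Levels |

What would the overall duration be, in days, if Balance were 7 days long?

25

As given, the longest chain is Engine→Levels→UI→BugFix = 7+8+4+6 = 25, so the finish is 25 days.
The longest path through Balance is only 19 days, so Balance has float 6.
The critical path is still Engine→Levels→UI→BugFix; finish is now 25 days.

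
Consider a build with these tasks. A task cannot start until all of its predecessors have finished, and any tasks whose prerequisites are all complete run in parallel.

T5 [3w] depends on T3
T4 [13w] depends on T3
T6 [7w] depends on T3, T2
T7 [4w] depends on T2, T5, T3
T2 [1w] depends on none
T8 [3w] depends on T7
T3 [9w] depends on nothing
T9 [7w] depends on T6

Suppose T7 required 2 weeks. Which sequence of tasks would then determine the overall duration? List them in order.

T3, T6, T9

Actual critical path: T3→T6→T9 = 9+7+7 = 23 ⇒ 23 weeks.
T7 has 4 weeks of float (longest path through it is 19).
That remains the longest chain; total 23 weeks.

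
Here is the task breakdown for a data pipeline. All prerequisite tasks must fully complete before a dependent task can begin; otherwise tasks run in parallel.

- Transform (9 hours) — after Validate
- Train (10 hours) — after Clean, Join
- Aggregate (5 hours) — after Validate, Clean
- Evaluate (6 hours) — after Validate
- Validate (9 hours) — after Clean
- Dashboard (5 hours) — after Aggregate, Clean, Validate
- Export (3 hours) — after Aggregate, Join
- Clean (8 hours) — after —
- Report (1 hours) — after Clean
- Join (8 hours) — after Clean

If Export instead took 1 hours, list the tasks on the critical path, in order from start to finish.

The binding path is Clean→Validate→Aggregate→Dashboard = 8+9+5+5 = 27; finish at 27 hours.
The longest path through Export is only 25 hours, so Export has float 2.
No other chain overtakes it, so the finish is 27 hours.

Clean, Validate, Aggregate, Dashboard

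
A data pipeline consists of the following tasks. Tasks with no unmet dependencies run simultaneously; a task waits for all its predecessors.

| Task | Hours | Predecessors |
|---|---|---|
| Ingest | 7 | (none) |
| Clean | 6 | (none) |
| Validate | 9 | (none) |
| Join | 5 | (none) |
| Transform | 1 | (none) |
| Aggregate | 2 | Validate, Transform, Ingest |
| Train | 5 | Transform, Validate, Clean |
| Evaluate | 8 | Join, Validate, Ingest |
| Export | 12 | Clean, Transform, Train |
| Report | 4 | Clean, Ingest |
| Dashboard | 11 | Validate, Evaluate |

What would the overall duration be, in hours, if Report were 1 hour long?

28

The binding path is Validate→Evaluate→Dashboard = 9+8+11 = 28; finish at 28 hours.
The longest path through Report is only 11 hours, so Report has float 17.
The critical path is still Validate→Evaluate→Dashboard; finish is now 28 hours.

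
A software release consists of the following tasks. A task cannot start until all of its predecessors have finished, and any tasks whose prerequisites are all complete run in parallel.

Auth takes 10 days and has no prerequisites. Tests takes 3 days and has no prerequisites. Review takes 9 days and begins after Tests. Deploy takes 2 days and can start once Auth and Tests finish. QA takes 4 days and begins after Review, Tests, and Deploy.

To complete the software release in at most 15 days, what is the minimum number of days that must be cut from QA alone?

Current finish: 16 days; target: 15.
QA is on every critical path, so each day cut from QA cuts the finish by one (this holds down to a finish of 13).
Need 16 − 15 = 1 day off QA → QA becomes 3 days, finish becomes 15.

1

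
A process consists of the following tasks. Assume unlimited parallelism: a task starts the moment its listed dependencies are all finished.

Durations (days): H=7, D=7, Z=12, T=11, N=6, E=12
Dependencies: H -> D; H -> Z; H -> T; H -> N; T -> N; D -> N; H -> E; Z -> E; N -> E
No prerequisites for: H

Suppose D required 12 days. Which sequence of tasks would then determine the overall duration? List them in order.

H, D, N, E

As given, the longest chain is H→T→N→E = 7+11+6+12 = 36, so the finish is 36 days.
The longest path through D is only 32 days, so D has float 4.
The binding chain switches to H→D→N→E = 7+12+6+12 = 37; finish 37 days.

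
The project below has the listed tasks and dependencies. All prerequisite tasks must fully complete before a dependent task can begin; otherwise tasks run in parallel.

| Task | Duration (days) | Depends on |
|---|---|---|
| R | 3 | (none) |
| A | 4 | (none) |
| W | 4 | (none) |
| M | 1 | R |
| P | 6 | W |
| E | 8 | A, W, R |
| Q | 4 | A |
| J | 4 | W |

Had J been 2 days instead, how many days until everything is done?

12

As given, the longest chain is A→E = 4+8 = 12, so the finish is 12 days.
The longest path through J is only 8 days, so J has float 4.
That remains the longest chain; total 12 days.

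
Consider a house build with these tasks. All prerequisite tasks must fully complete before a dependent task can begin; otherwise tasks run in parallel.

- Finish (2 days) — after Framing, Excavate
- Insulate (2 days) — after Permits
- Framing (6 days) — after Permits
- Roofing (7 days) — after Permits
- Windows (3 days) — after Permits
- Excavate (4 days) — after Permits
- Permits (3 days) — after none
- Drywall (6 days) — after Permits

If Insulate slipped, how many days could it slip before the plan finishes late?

6

Critical path: Permits→Framing→Finish = 3+6+2 = 11, so the finish is 11 days.
The longest chain containing Insulate totals 5 days.
Slack of Insulate = 9 − 3 = 6 days.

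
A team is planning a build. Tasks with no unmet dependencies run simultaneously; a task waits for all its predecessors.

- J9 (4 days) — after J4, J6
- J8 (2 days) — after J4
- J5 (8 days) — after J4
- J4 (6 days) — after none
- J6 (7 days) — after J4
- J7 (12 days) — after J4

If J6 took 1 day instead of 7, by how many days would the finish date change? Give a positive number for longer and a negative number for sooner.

As given, the longest chain is J4→J7 = 6+12 = 18, so the finish is 18 days.
J6 has 1 day of float (longest path through it is 17).
That remains the longest chain; total 18 days.
Change in finish: 18 − 18 = +0 days.

0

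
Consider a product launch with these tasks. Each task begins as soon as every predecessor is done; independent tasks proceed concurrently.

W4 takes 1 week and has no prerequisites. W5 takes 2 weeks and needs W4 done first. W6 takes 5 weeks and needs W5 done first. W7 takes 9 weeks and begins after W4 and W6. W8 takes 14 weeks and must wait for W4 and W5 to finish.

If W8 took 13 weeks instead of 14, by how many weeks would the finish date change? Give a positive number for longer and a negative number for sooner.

Critical path before the change: W4→W5→W8 = 1+2+14 = 17 giving 17 weeks.
Since W8 is critical, the -1 change carries straight to that chain (now 16 weeks).
New critical path: W4→W5→W6→W7 = 1+2+5+9 = 17 ⇒ 17 weeks.
Change in finish: 17 − 17 = +0 weeks.

0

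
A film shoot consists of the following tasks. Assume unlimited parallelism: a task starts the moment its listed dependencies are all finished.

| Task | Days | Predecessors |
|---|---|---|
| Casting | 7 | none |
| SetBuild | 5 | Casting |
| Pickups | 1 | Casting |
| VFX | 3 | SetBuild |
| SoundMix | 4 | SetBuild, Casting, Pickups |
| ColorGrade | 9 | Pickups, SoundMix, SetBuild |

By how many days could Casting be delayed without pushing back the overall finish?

Critical path: Casting→SetBuild→SoundMix→ColorGrade = 7+5+4+9 = 25, so the finish is 25 days.
Longest path through Casting: 25 days (earliest finish 7, latest finish 7).
Float = 25 − 25 = 0.

0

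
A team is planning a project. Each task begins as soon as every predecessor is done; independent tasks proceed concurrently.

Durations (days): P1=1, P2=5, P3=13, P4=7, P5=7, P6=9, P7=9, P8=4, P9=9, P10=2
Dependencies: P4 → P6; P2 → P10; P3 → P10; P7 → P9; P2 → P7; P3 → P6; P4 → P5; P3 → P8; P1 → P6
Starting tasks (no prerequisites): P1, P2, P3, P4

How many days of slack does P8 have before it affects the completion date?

6

Critical path: P2→P7→P9 = 5+9+9 = 23, so the finish is 23 days.
P8 finishes as early as 17 and must finish by 23.
Slack of P8 = 19 − 13 = 6 days.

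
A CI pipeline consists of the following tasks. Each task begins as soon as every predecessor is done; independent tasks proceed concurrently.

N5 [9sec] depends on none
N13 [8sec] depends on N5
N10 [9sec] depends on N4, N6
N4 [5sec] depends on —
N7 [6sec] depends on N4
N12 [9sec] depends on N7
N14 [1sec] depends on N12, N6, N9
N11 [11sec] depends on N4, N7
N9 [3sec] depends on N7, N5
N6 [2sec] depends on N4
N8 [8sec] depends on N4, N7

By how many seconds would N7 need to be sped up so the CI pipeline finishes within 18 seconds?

4

Current finish: 22 seconds; target: 18.
N7 is on every critical path, so each second cut from N7 cuts the finish by one (this holds down to a finish of 17).
Need 22 − 18 = 4 seconds off N7 → N7 becomes 2 seconds, finish becomes 18.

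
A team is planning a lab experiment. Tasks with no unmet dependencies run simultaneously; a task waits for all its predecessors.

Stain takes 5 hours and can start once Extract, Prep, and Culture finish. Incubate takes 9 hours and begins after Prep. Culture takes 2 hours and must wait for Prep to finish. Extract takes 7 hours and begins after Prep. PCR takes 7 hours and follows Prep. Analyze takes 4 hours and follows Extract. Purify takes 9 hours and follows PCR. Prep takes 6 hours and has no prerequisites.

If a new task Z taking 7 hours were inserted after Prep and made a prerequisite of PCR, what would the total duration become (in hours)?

Originally the plan takes 22 hours.
With Z inserted, PCR now waits for max(Prep, Z).
New critical path: Prep→Z→PCR→Purify = 6+7+7+9 = 29 ⇒ 29 hours.

29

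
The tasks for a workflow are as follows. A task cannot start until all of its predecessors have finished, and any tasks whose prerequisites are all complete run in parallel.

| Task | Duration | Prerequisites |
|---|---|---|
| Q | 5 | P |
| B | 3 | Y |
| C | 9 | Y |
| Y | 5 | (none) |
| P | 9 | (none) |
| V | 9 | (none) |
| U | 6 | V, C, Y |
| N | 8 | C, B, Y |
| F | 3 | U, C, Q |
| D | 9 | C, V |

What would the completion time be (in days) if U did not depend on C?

23

Before: longest chain Y→C→U→F = 5+9+6+3 = 23, finish 23.
Without C→U, U's earliest start moves from 14 to 9.
After: Y→C→D = 5+9+9 = 23 → 23 days.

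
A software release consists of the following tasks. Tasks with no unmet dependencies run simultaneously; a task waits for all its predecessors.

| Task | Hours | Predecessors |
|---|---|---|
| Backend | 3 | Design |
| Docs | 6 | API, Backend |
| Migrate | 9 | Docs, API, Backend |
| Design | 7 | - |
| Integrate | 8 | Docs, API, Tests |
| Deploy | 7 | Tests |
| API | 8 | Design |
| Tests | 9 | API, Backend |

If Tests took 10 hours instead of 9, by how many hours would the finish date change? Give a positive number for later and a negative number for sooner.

1

Actual critical path: Design→API→Tests→Integrate = 7+8+9+8 = 32 ⇒ 32 hours.
Tests is on the critical path; changing it to 10 makes that path 33 hours.
That remains the longest chain; total 33 hours.
Change in finish: 33 − 32 = +1 hours.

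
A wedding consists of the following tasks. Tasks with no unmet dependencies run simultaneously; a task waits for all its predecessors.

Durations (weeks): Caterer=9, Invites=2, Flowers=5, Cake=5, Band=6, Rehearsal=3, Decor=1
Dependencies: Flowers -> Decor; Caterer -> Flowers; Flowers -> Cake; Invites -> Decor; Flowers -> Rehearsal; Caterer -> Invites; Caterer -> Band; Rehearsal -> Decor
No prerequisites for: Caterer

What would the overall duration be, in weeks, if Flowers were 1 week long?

15

As given, the longest chain is Caterer→Flowers→Cake = 9+5+5 = 19, so the finish is 19 weeks.
Flowers is on the critical path; changing it to 1 makes that path 15 weeks.
That remains the longest chain; total 15 weeks.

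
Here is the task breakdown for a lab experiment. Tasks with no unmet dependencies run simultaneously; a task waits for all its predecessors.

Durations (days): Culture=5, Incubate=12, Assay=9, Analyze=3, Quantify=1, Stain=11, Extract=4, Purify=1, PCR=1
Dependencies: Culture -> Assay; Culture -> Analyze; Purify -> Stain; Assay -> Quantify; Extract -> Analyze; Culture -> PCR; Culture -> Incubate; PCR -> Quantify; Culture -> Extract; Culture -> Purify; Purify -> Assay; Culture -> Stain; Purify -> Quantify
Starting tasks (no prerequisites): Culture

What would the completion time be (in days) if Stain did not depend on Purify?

17

With the dependency in place, Culture→Incubate = 5+12 = 17 sets the finish at 17 days.
Without Purify→Stain, Stain's earliest start moves from 6 to 5.
New critical path: Culture→Incubate = 5+12 = 17 ⇒ 17 days.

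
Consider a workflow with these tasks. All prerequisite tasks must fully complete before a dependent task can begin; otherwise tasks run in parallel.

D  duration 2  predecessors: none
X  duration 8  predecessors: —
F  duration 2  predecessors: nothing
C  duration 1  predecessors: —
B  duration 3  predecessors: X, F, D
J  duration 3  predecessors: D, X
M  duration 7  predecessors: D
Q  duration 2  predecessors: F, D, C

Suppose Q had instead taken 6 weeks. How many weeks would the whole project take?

11

Baseline: X→B = 8+3 = 11 → 11 weeks.
The longest path through Q is only 4 weeks, so Q has float 7.
That remains the longest chain; total 11 weeks.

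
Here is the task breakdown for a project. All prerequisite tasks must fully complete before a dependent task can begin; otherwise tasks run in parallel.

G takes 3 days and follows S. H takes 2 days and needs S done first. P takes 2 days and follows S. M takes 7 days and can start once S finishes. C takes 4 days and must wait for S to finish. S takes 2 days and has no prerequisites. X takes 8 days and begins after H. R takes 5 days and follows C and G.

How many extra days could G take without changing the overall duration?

Critical path: S→H→X = 2+2+8 = 12, so the finish is 12 days.
G finishes as early as 5 and must finish by 7.
Float = 12 − 10 = 2.

2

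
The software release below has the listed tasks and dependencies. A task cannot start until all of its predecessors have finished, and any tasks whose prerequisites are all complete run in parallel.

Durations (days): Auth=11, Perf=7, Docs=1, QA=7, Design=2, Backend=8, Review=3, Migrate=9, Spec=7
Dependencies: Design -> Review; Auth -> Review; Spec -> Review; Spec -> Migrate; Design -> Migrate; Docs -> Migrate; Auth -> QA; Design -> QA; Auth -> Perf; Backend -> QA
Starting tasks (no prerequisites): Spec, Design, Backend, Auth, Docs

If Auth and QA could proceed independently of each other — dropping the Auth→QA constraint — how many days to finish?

18

Original critical path: Auth→QA = 11+7 = 18 ⇒ 18 days.
Without Auth→QA, QA's earliest start moves from 11 to 8.
New critical path: Auth→Perf = 11+7 = 18 ⇒ 18 days.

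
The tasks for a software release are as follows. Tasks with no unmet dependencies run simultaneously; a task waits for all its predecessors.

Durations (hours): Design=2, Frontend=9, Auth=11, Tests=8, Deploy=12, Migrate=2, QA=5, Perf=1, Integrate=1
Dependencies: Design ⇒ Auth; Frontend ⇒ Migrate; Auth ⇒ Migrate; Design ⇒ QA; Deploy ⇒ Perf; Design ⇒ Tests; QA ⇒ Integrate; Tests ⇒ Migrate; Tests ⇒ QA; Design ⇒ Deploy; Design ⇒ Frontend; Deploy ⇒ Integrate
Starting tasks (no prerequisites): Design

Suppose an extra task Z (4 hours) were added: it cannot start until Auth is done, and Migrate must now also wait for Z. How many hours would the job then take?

19

Originally the job takes 16 hours.
With Z inserted, Migrate now waits for max(Tests, Auth, Frontend, Z).
New critical path: Design→Auth→Z→Migrate = 2+11+4+2 = 19 ⇒ 19 hours.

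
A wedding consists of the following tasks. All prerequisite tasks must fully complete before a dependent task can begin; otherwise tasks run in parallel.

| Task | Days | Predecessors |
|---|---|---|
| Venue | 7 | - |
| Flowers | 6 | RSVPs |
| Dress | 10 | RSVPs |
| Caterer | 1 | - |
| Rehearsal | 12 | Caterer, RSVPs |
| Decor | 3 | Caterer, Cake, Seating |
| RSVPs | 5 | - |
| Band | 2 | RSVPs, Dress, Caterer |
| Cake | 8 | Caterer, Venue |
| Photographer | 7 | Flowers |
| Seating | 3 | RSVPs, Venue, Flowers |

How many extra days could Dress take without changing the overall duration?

1

Venue→Cake→Decor = 7+8+3 = 18 sets the makespan at 18 days.
Dress finishes as early as 15 and must finish by 16.
Float = 18 − 17 = 1.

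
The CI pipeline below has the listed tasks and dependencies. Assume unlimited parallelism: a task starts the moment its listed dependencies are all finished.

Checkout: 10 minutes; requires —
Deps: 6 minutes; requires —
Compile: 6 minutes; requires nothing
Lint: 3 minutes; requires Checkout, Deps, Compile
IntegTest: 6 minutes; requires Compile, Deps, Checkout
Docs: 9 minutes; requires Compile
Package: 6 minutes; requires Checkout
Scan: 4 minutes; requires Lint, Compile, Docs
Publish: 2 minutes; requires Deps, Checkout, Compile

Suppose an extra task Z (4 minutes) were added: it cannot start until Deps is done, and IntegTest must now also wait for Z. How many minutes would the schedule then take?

19

Originally the schedule takes 19 minutes.
With Z inserted, IntegTest now waits for max(Compile, Deps, Checkout, Z).
New critical path: Compile→Docs→Scan = 6+9+4 = 19 ⇒ 19 minutes.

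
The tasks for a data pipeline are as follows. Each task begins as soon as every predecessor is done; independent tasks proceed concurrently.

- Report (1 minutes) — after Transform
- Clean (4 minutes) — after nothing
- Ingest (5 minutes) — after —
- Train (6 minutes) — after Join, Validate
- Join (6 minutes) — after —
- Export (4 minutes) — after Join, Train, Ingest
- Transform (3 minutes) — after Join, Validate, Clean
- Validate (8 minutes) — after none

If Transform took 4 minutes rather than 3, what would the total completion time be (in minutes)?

Critical path before the change: Validate→Train→Export = 8+6+4 = 18 giving 18 minutes.
The longest path through Transform is only 12 minutes, so Transform has float 6.
The critical path is still Validate→Train→Export; finish is now 18 minutes.

18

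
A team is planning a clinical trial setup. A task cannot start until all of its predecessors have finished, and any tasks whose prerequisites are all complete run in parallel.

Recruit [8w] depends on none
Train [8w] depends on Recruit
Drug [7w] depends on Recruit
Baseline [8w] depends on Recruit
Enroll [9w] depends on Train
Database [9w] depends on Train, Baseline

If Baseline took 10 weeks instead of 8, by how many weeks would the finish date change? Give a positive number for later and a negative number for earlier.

2

As given, the longest chain is Recruit→Baseline→Database = 8+8+9 = 25, so the finish is 25 weeks.
Since Baseline is critical, the +2 change carries straight to that chain (now 27 weeks).
That remains the longest chain; total 27 weeks.
Change in finish: 27 − 25 = +2 weeks.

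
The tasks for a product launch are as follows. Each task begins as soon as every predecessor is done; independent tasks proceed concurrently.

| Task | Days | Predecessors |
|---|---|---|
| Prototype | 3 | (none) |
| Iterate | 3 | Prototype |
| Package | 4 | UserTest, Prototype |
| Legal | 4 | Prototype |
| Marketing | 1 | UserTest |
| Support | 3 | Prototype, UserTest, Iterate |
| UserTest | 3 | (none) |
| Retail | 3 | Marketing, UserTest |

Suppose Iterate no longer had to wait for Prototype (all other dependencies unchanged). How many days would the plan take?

7

With the dependency in place, Prototype→Iterate→Support = 3+3+3 = 9 sets the finish at 9 days.
Without Prototype→Iterate, Iterate's earliest start moves from 3 to 0.
After: Prototype→Package = 3+4 = 7 → 7 days.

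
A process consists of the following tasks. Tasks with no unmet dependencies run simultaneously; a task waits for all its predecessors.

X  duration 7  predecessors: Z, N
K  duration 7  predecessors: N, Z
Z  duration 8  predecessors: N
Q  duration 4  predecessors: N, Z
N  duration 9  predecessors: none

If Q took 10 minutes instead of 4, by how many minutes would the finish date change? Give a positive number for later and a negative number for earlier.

Actual critical path: N→Z→X = 9+8+7 = 24 ⇒ 24 minutes.
Q is off the critical path — its longest chain is 21 minutes, giving 3 of slack.
New critical path: N→Z→Q = 9+8+10 = 27 ⇒ 27 minutes.
Change in finish: 27 − 24 = +3 minutes.

3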